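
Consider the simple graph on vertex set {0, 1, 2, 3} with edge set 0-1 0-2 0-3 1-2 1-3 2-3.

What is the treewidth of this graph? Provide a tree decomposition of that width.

Treewidth 3.
Bags: B1 = {0, 1, 2, 3}
Tree: (single bag)

A single bag containing all 4 vertices is trivially a valid decomposition of width 3. On the other hand G contains the 4-clique {0, 1, 2, 3}. A clique must lie in a single bag of any decomposition, so no decomposition can have width below 3. The upper and lower bounds meet at 3, so that is the treewidth.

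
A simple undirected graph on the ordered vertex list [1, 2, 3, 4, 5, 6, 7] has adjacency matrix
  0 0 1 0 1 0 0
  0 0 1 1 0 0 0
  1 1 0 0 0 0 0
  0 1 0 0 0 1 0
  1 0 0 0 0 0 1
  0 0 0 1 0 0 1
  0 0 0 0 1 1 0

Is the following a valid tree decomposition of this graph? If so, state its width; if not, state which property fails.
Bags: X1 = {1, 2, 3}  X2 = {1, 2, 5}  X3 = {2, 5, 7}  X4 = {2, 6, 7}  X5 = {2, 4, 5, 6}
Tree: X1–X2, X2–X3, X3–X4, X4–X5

No — bags containing vertex 5 are not connected in the tree.

A tree decomposition must satisfy three properties: every vertex lies in some bag; for every edge, both endpoints lie together in some bag; and for every vertex, the bags containing it form a connected subtree. Here bags containing vertex 5 are not connected in the tree, so the decomposition is invalid.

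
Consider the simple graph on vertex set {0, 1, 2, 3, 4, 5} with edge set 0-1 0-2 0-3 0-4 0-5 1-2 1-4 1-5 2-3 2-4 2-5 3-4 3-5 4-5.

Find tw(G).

A width-4 tree decomposition is:
Bags: B1 = {0, 1, 2, 4, 5}  B2 = {0, 2, 3, 4, 5}
Tree: B1–B2
Each bag holds 5 vertices, so the decomposition has width 4, which upper-bounds the treewidth. On the other hand G contains the 5-clique {0, 1, 2, 4, 5}. A clique must lie in a single bag of any decomposition, so no decomposition can have width below 4. The upper and lower bounds meet at 4, so that is the treewidth.

4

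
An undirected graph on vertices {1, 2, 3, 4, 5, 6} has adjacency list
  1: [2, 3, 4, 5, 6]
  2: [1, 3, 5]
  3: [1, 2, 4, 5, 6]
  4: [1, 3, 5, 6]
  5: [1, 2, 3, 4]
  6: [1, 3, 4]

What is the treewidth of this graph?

3

A width-3 tree decomposition is:
Bags: B1 = {1, 3, 4, 6}  B2 = {1, 3, 4, 5}  B3 = {1, 2, 3, 5}
Tree: B1–B2, B2–B3
Every bag has size at most 4, so the width is 4 − 1 = 3 and tw(G) ≤ 3. Conversely, {1, 2, 3, 5} is a clique of size 4, and the vertices of any clique must share a bag in every tree decomposition; so some bag has ≥ 4 vertices and tw(G) ≥ 3. Hence tw(G) = 3 exactly.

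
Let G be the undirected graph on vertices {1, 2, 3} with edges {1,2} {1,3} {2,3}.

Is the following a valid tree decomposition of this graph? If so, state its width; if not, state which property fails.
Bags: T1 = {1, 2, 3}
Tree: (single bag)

Yes; width 2.

Every vertex of G appears in some bag (union = {1, 2, 3}); every edge is covered by a bag; and for each vertex v the set of bags containing v is connected in the bag tree. The decomposition is therefore valid. The largest bag has 3 vertices, so the width is 2.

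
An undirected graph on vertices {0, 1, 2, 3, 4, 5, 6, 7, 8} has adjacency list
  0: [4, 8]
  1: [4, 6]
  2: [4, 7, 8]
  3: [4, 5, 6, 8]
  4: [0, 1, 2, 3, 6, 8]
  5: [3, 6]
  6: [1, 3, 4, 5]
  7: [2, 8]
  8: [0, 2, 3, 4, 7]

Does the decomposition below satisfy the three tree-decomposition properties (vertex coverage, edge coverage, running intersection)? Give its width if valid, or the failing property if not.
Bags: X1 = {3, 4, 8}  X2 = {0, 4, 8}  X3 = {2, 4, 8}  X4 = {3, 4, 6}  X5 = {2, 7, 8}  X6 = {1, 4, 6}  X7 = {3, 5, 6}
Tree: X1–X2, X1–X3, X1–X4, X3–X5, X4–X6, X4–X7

Yes; width 2.

Every vertex of G appears in some bag (union = {0, 1, 2, 3, 4, 5, 6, 7, 8}); every edge is covered by a bag; and for each vertex v the set of bags containing v is connected in the bag tree. The decomposition is therefore valid. The largest bag has 3 vertices, so the width is 2.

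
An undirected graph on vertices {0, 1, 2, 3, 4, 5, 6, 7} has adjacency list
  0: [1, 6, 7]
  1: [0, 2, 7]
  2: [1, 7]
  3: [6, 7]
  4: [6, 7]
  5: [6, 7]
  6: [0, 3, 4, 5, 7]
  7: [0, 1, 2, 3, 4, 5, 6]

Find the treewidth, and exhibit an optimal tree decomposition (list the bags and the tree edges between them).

Treewidth 2.
One such decomposition:
Bags: B1 = {4, 6, 7}  B2 = {0, 6, 7}  B3 = {5, 6, 7}  B4 = {0, 1, 7}  B5 = {1, 2, 7}  B6 = {3, 6, 7}
Tree: B1–B2, B2–B3, B2–B4, B4–B5, B3–B6

Every bag has size at most 3, so the width is 3 − 1 = 2 and tw(G) ≤ 2. For the lower bound, the 3 vertices {0, 1, 7} are pairwise adjacent, and any tree decomposition puts a clique entirely inside one bag — forcing width ≥ 2. Therefore the treewidth is 2.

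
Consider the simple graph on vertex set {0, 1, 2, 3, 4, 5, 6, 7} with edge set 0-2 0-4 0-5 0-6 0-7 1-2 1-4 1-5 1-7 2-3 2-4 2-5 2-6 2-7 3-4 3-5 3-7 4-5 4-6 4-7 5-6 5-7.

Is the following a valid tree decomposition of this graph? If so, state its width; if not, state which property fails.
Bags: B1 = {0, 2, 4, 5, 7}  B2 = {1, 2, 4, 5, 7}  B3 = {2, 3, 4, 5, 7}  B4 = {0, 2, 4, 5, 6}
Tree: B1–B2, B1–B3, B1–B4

Yes; width 4.

Vertex coverage: the bags together contain {0, 1, 2, 3, 4, 5, 6, 7}, the full vertex set. Edge coverage: each edge of G has both endpoints in at least one bag. Running intersection: for every vertex, the bags containing it form a connected subtree. All three properties hold, so this is a valid tree decomposition of width max|bag| − 1 = 4, and hence tw(G) ≤ 4.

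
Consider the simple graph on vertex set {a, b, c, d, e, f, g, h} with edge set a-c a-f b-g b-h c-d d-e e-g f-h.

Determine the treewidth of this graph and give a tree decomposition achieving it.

Treewidth 2.
Bags: B1 = {b, f, h}  B2 = {a, b, f}  B3 = {a, b, c}  B4 = {b, c, d}  B5 = {b, d, e}  B6 = {b, e, g}
Tree: B1–B2, B2–B3, B3–B4, B4–B5, B5–B6

Each bag holds 3 vertices, so the decomposition has width 2, which upper-bounds the treewidth. For the lower bound, G contains the cycle b–h–f–a–c–d–e–g–b, so G is not a forest; only forests have treewidth ≤ 1, hence tw(G) ≥ 2. The upper and lower bounds meet at 2, so that is the treewidth.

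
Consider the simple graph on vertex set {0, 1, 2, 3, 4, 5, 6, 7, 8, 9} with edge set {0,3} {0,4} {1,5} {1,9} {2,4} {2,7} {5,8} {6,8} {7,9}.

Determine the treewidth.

A width-1 tree decomposition is:
Bags: B1 = {6, 8}  B2 = {5, 8}  B3 = {1, 5}  B4 = {1, 9}  B5 = {7, 9}  B6 = {2, 7}  B7 = {2, 4}  B8 = {0, 4}  B9 = {0, 3}
Tree: B1–B2, B2–B3, B3–B4, B4–B5, B5–B6, B6–B7, B7–B8, B8–B9
The largest bag has 2 vertices, giving width 1; this decomposition certifies tw(G) ≤ 1. G has an edge, so its treewidth is at least 1. Combining the bounds, tw(G) = 1.

1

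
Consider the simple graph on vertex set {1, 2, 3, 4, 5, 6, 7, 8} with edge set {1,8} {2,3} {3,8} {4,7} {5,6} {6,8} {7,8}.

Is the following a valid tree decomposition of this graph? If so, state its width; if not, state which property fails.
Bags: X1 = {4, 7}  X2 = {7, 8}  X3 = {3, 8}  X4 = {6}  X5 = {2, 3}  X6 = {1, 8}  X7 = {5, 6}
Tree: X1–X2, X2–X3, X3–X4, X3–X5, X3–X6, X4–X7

A tree decomposition must satisfy three properties: every vertex lies in some bag; for every edge, both endpoints lie together in some bag; and for every vertex, the bags containing it form a connected subtree. Here edge (8,6) lies in no bag, so the decomposition is invalid.

No — edge (8,6) lies in no bag.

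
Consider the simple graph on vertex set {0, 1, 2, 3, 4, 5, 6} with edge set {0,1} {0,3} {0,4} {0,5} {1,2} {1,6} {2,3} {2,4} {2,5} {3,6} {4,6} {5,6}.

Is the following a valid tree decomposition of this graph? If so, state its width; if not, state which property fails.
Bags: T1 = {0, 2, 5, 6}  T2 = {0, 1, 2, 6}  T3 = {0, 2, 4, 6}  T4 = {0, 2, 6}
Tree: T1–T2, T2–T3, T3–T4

No — vertex 3 appears in no bag.

A tree decomposition must satisfy three properties: every vertex lies in some bag; for every edge, both endpoints lie together in some bag; and for every vertex, the bags containing it form a connected subtree. Here vertex 3 appears in no bag, so the decomposition is invalid.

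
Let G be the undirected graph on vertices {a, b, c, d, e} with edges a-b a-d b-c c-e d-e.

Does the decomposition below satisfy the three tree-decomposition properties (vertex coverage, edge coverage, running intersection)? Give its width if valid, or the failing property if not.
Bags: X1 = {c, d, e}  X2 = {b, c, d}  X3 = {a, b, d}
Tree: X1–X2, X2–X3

Checking the three conditions: (i) the bags cover all of {a, b, c, d, e}; (ii) for each edge, some bag contains both endpoints; (iii) the bags containing any fixed vertex form a subtree. All hold, so the decomposition is valid with width 3 − 1 = 2.

Yes; width 2.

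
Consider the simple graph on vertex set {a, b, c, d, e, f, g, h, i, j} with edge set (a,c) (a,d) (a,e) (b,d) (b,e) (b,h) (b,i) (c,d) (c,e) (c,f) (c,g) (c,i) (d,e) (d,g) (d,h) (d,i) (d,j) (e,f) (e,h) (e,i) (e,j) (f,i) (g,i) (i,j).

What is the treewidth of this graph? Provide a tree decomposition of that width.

Each bag holds 4 vertices, so the decomposition has width 3, which upper-bounds the treewidth. Conversely, {c, d, g, i} is a clique of size 4, and the vertices of any clique must share a bag in every tree decomposition; so some bag has ≥ 4 vertices and tw(G) ≥ 3. Combining the bounds, tw(G) = 3.

Treewidth 3.
One such decomposition:
Bags: B1 = {c, d, e, i}  B2 = {a, c, d, e}  B3 = {b, d, e, i}  B4 = {c, d, g, i}  B5 = {d, e, i, j}  B6 = {c, e, f, i}  B7 = {b, d, e, h}
Tree: B1–B2, B1–B3, B1–B4, B3–B5, B1–B6, B3–B7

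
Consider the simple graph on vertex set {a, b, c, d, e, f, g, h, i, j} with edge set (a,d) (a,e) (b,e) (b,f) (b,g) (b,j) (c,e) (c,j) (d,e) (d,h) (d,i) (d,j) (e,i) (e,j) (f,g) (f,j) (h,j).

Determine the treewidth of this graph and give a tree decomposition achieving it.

Every bag has size at most 3, so the width is 3 − 1 = 2 and tw(G) ≤ 2. Conversely, {b, f, g} is a clique of size 3, and the vertices of any clique must share a bag in every tree decomposition; so some bag has ≥ 3 vertices and tw(G) ≥ 2. Hence tw(G) = 2 exactly.

Treewidth 2.
One such decomposition:
Bags: B1 = {d, e, j}  B2 = {a, d, e}  B3 = {b, e, j}  B4 = {d, e, i}  B5 = {d, h, j}  B6 = {c, e, j}  B7 = {b, f, j}  B8 = {b, f, g}
Tree: B1–B2, B1–B3, B1–B4, B1–B5, B3–B6, B3–B7, B7–B8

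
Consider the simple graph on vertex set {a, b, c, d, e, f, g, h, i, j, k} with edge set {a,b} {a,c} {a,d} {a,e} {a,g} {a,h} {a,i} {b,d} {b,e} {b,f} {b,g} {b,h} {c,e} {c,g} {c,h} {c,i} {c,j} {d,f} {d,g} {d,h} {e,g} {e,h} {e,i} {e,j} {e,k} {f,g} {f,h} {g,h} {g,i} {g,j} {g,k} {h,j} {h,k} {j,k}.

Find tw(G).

A width-4 tree decomposition is:
Bags: B1 = {a, b, e, g, h}  B2 = {a, c, e, g, h}  B3 = {a, b, d, g, h}  B4 = {a, c, e, g, i}  B5 = {c, e, g, h, j}  B6 = {b, d, f, g, h}  B7 = {e, g, h, j, k}
Tree: B1–B2, B1–B3, B2–B4, B2–B5, B3–B6, B5–B7
Every bag has size at most 5, so the width is 5 − 1 = 4 and tw(G) ≤ 4. For the lower bound, the 5 vertices {a, b, d, g, h} are pairwise adjacent, and any tree decomposition puts a clique entirely inside one bag — forcing width ≥ 4. Hence tw(G) = 4 exactly.

4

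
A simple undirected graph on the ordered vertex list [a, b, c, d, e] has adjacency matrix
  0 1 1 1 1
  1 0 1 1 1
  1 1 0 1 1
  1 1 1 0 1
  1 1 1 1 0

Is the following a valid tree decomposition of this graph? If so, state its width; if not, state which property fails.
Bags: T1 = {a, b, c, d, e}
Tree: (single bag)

Yes; width 4.

Checking the three conditions: (i) the bags cover all of {a, b, c, d, e}; (ii) for each edge, some bag contains both endpoints; (iii) the bags containing any fixed vertex form a subtree. All hold, so the decomposition is valid with width 5 − 1 = 4.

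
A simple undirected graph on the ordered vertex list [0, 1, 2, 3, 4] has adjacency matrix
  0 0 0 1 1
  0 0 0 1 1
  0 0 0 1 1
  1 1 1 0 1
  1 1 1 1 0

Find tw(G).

2

A width-2 tree decomposition is:
Bags: B1 = {0, 3, 4}  B2 = {1, 3, 4}  B3 = {2, 3, 4}
Tree: B1–B2, B1–B3
Each bag holds 3 vertices, so the decomposition has width 2, which upper-bounds the treewidth. On the other hand G contains the 3-clique {0, 3, 4}. A clique must lie in a single bag of any decomposition, so no decomposition can have width below 2. Combining the bounds, tw(G) = 2.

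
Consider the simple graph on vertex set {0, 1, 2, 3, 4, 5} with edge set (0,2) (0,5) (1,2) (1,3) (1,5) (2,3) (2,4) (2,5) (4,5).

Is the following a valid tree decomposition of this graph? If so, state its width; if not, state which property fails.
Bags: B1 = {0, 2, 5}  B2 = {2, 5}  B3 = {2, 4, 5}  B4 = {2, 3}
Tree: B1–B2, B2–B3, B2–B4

A tree decomposition must satisfy three properties: every vertex lies in some bag; for every edge, both endpoints lie together in some bag; and for every vertex, the bags containing it form a connected subtree. Here vertex 1 appears in no bag, so the decomposition is invalid.

No — vertex 1 appears in no bag.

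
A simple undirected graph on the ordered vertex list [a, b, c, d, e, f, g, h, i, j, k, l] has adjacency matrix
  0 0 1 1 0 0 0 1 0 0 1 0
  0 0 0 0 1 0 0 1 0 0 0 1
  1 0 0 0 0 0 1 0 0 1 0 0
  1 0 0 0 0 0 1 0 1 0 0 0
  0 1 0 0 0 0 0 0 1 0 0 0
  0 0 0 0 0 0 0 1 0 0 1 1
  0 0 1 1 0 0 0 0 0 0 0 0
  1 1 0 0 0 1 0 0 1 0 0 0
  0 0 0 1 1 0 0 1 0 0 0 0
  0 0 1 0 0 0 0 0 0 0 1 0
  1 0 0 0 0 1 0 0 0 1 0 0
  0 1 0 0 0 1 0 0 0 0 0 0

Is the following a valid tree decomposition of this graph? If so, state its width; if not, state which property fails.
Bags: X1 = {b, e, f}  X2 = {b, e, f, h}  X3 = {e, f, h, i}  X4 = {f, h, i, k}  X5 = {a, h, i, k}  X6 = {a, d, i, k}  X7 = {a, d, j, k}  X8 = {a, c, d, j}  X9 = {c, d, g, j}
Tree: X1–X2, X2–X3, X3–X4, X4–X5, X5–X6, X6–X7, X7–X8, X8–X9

No — vertex l appears in no bag.

A tree decomposition must satisfy three properties: every vertex lies in some bag; for every edge, both endpoints lie together in some bag; and for every vertex, the bags containing it form a connected subtree. Here vertex l appears in no bag, so the decomposition is invalid.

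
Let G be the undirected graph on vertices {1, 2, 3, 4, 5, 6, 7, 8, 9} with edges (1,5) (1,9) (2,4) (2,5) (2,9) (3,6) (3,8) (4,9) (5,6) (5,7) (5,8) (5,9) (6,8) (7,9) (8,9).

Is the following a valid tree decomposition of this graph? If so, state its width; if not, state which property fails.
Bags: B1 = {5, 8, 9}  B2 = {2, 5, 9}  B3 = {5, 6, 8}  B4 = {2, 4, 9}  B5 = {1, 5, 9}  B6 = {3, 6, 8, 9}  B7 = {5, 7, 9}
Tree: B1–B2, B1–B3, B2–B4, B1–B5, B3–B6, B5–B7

A tree decomposition must satisfy three properties: every vertex lies in some bag; for every edge, both endpoints lie together in some bag; and for every vertex, the bags containing it form a connected subtree. Here bags containing vertex 9 are not connected in the tree, so the decomposition is invalid.

No — bags containing vertex 9 are not connected in the tree.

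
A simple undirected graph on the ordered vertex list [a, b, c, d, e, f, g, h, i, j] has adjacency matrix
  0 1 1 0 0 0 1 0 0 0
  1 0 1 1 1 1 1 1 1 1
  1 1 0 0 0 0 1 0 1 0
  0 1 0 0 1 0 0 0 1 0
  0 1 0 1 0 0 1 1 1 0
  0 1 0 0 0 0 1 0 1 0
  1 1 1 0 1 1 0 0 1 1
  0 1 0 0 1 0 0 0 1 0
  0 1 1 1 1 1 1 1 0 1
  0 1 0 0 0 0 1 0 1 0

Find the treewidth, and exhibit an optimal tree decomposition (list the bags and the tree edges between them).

Treewidth 3.
One optimal decomposition is:
Bags: B1 = {b, f, g, i}  B2 = {b, c, g, i}  B3 = {b, e, g, i}  B4 = {b, g, i, j}  B5 = {b, d, e, i}  B6 = {b, e, h, i}  B7 = {a, b, c, g}
Tree: B1–B2, B1–B3, B1–B4, B3–B5, B3–B6, B2–B7

The largest bag has 4 vertices, giving width 3; this decomposition certifies tw(G) ≤ 3. For the lower bound, the 4 vertices {a, b, c, g} are pairwise adjacent, and any tree decomposition puts a clique entirely inside one bag — forcing width ≥ 3. Combining the bounds, tw(G) = 3.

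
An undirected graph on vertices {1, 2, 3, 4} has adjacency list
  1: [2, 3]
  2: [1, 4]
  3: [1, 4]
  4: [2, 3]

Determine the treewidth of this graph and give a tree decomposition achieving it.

Treewidth 2.
One such decomposition:
Bags: B1 = {1, 2, 4}  B2 = {1, 3, 4}
Tree: B1–B2

The largest bag has 3 vertices, giving width 2; this decomposition certifies tw(G) ≤ 2. The edges 4–2–1–3–4 form a cycle, so G is not a tree and its treewidth is at least 2. Hence tw(G) = 2 exactly.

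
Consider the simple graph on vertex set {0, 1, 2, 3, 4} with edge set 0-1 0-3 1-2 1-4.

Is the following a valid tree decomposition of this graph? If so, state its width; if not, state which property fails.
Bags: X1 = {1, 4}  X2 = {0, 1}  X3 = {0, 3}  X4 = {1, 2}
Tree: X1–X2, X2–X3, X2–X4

Yes; width 1.

Every vertex of G appears in some bag (union = {0, 1, 2, 3, 4}); every edge is covered by a bag; and for each vertex v the set of bags containing v is connected in the bag tree. The decomposition is therefore valid. The largest bag has 2 vertices, so the width is 1.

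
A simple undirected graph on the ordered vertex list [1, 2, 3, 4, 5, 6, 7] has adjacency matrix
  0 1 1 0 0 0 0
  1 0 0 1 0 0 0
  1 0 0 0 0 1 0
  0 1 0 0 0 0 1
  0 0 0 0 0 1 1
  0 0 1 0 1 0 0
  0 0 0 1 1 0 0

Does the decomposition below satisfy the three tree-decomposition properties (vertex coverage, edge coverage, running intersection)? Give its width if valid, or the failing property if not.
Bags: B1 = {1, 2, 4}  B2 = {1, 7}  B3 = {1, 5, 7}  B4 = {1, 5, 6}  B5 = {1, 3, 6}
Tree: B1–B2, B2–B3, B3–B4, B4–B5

A tree decomposition must satisfy three properties: every vertex lies in some bag; for every edge, both endpoints lie together in some bag; and for every vertex, the bags containing it form a connected subtree. Here edge (4,7) lies in no bag, so the decomposition is invalid.

No — edge (4,7) lies in no bag.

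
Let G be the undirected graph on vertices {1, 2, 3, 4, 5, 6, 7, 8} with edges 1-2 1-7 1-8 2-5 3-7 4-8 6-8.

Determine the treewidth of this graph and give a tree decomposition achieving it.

Each bag holds 2 vertices, so the decomposition has width 1, which upper-bounds the treewidth. G has an edge, so its treewidth is at least 1. The upper and lower bounds meet at 1, so that is the treewidth.

Treewidth 1.
One optimal decomposition is:
Bags: B1 = {1, 8}  B2 = {6, 8}  B3 = {1, 2}  B4 = {4, 8}  B5 = {1, 7}  B6 = {3, 7}  B7 = {2, 5}
Tree: B1–B2, B1–B3, B1–B4, B1–B5, B5–B6, B3–B7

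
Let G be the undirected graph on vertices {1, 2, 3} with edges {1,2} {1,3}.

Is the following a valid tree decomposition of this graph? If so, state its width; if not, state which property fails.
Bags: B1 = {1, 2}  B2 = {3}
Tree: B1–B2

A tree decomposition must satisfy three properties: every vertex lies in some bag; for every edge, both endpoints lie together in some bag; and for every vertex, the bags containing it form a connected subtree. Here edge (1,3) lies in no bag, so the decomposition is invalid.

No — edge (1,3) lies in no bag.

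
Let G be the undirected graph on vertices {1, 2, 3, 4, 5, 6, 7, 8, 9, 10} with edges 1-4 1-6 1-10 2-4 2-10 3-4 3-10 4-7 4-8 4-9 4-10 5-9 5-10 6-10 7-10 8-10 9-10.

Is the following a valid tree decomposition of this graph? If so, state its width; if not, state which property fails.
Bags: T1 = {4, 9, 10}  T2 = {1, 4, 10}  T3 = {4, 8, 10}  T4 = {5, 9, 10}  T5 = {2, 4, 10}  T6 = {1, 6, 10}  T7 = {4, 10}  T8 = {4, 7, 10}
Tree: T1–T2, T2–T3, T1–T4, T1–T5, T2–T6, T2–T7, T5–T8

No — vertex 3 appears in no bag.

A tree decomposition must satisfy three properties: every vertex lies in some bag; for every edge, both endpoints lie together in some bag; and for every vertex, the bags containing it form a connected subtree. Here vertex 3 appears in no bag, so the decomposition is invalid.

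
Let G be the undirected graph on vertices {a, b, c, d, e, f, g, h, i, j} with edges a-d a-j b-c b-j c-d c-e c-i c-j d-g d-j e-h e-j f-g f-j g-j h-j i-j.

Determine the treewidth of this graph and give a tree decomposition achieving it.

Treewidth 2.
One optimal decomposition is:
Bags: B1 = {c, d, j}  B2 = {b, c, j}  B3 = {c, e, j}  B4 = {e, h, j}  B5 = {a, d, j}  B6 = {d, g, j}  B7 = {f, g, j}  B8 = {c, i, j}
Tree: B1–B2, B2–B3, B3–B4, B1–B5, B1–B6, B6–B7, B3–B8

Every bag has size at most 3, so the width is 3 − 1 = 2 and tw(G) ≤ 2. For the lower bound, the 3 vertices {f, g, j} are pairwise adjacent, and any tree decomposition puts a clique entirely inside one bag — forcing width ≥ 2. Therefore the treewidth is 2.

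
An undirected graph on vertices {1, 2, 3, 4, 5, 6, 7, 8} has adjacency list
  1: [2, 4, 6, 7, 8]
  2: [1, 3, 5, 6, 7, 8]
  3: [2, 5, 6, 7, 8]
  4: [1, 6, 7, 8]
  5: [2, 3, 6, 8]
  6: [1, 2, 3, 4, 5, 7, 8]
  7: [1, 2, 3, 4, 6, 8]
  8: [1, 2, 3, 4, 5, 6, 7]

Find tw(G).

4

A width-4 tree decomposition is:
Bags: B1 = {2, 3, 6, 7, 8}  B2 = {1, 2, 6, 7, 8}  B3 = {1, 4, 6, 7, 8}  B4 = {2, 3, 5, 6, 8}
Tree: B1–B2, B2–B3, B1–B4
Every bag has size at most 5, so the width is 5 − 1 = 4 and tw(G) ≤ 4. Conversely, {1, 2, 6, 7, 8} is a clique of size 5, and the vertices of any clique must share a bag in every tree decomposition; so some bag has ≥ 5 vertices and tw(G) ≥ 4. Hence tw(G) = 4 exactly.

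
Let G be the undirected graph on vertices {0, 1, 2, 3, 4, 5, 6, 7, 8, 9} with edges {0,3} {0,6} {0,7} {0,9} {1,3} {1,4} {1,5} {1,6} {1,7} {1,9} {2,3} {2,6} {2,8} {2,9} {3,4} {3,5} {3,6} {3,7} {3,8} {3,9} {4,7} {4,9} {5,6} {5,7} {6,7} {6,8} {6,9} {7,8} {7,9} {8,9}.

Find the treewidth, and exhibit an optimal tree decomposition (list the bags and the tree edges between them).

Treewidth 4.
One optimal decomposition is:
Bags: B1 = {0, 3, 6, 7, 9}  B2 = {1, 3, 6, 7, 9}  B3 = {3, 6, 7, 8, 9}  B4 = {1, 3, 4, 7, 9}  B5 = {2, 3, 6, 8, 9}  B6 = {1, 3, 5, 6, 7}
Tree: B1–B2, B2–B3, B2–B4, B3–B5, B2–B6

The largest bag has 5 vertices, giving width 4; this decomposition certifies tw(G) ≤ 4. For the lower bound, the 5 vertices {1, 3, 4, 7, 9} are pairwise adjacent, and any tree decomposition puts a clique entirely inside one bag — forcing width ≥ 4. Therefore the treewidth is 4.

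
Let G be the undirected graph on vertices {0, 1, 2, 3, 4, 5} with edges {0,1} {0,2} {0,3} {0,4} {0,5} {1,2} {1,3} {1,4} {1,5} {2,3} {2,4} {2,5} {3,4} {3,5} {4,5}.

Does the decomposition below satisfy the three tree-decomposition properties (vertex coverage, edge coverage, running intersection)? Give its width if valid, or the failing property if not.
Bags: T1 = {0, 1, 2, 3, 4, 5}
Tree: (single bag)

Vertex coverage: the bags together contain {0, 1, 2, 3, 4, 5}, the full vertex set. Edge coverage: each edge of G has both endpoints in at least one bag. Running intersection: for every vertex, the bags containing it form a connected subtree. All three properties hold, so this is a valid tree decomposition of width max|bag| − 1 = 5, and hence tw(G) ≤ 5.

Yes; width 5.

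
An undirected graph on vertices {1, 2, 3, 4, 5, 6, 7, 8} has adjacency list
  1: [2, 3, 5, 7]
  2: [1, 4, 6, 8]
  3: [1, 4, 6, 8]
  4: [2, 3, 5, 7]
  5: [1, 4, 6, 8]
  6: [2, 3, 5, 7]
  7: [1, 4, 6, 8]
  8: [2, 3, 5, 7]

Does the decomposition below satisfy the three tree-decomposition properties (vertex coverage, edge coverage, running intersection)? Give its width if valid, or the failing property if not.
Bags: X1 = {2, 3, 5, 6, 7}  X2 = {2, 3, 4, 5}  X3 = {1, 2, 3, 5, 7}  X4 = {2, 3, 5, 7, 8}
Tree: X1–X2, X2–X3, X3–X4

No — edge (7,4) lies in no bag.

A tree decomposition must satisfy three properties: every vertex lies in some bag; for every edge, both endpoints lie together in some bag; and for every vertex, the bags containing it form a connected subtree. Here edge (7,4) lies in no bag, so the decomposition is invalid.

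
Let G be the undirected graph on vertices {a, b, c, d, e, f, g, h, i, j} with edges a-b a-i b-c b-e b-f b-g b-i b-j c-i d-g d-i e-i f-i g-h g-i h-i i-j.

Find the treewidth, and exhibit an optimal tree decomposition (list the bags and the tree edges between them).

Treewidth 2.
One such decomposition:
Bags: B1 = {d, g, i}  B2 = {b, g, i}  B3 = {b, i, j}  B4 = {b, f, i}  B5 = {b, e, i}  B6 = {b, c, i}  B7 = {g, h, i}  B8 = {a, b, i}
Tree: B1–B2, B2–B3, B3–B4, B4–B5, B4–B6, B2–B7, B4–B8

The largest bag has 3 vertices, giving width 2; this decomposition certifies tw(G) ≤ 2. On the other hand G contains the 3-clique {d, g, i}. A clique must lie in a single bag of any decomposition, so no decomposition can have width below 2. Therefore the treewidth is 2.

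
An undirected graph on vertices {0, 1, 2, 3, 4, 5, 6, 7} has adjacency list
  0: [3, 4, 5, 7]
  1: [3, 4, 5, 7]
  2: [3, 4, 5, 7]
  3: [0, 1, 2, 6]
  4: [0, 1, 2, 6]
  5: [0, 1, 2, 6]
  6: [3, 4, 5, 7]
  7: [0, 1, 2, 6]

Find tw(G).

A width-4 tree decomposition is:
Bags: B1 = {0, 1, 2, 6, 7}  B2 = {0, 1, 2, 5, 6}  B3 = {0, 1, 2, 4, 6}  B4 = {0, 1, 2, 3, 6}
Tree: B1–B2, B2–B3, B3–B4
The largest bag has 5 vertices, giving width 4; this decomposition certifies tw(G) ≤ 4. For the lower bound: the 5 vertex sets {0,7}, {1,5}, {2,4}, {6}, {3} are disjoint, each induces a connected subgraph, and every pair is joined by at least one edge of G. Contracting each set to a single vertex therefore yields K_{5} as a minor, and since treewidth is minor-monotone, tw(G) ≥ tw(K_{5}) = 4. The upper and lower bounds meet at 4, so that is the treewidth.

4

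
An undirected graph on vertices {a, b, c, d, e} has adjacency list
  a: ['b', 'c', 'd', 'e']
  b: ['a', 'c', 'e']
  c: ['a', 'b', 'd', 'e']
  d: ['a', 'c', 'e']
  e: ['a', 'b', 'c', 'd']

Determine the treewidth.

A width-3 tree decomposition is:
Bags: B1 = {a, b, c, e}  B2 = {a, c, d, e}
Tree: B1–B2
Every bag has size at most 4, so the width is 4 − 1 = 3 and tw(G) ≤ 3. Conversely, {a, c, d, e} is a clique of size 4, and the vertices of any clique must share a bag in every tree decomposition; so some bag has ≥ 4 vertices and tw(G) ≥ 3. Combining the bounds, tw(G) = 3.

3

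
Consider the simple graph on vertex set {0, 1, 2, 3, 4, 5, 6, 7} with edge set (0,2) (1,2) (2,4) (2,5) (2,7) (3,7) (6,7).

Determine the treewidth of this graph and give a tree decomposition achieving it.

Every bag has size at most 2, so the width is 2 − 1 = 1 and tw(G) ≤ 1. Any graph with an edge has treewidth ≥ 1, and G has the edge 2–5. Therefore the treewidth is 1.

Treewidth 1.
One such decomposition:
Bags: B1 = {2, 5}  B2 = {2, 7}  B3 = {0, 2}  B4 = {3, 7}  B5 = {1, 2}  B6 = {2, 4}  B7 = {6, 7}
Tree: B1–B2, B2–B3, B2–B4, B1–B5, B2–B6, B4–B7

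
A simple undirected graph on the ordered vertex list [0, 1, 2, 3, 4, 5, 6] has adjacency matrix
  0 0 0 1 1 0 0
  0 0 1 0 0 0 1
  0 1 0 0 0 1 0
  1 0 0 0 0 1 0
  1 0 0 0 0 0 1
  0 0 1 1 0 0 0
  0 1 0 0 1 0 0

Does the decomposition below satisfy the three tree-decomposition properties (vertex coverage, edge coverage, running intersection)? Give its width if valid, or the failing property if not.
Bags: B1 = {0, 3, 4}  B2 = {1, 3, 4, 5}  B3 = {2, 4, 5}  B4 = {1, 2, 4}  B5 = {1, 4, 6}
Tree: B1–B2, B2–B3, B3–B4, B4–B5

A tree decomposition must satisfy three properties: every vertex lies in some bag; for every edge, both endpoints lie together in some bag; and for every vertex, the bags containing it form a connected subtree. Here bags containing vertex 1 are not connected in the tree, so the decomposition is invalid.

No — bags containing vertex 1 are not connected in the tree.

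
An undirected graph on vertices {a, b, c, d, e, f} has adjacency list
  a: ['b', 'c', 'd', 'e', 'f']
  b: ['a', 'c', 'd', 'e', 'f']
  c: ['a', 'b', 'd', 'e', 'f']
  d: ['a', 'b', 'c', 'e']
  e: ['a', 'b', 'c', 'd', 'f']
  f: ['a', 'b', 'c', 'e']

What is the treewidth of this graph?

4

A width-4 tree decomposition is:
Bags: B1 = {a, b, c, d, e}  B2 = {a, b, c, e, f}
Tree: B1–B2
Every bag has size at most 5, so the width is 5 − 1 = 4 and tw(G) ≤ 4. For the lower bound, the 5 vertices {a, b, c, d, e} are pairwise adjacent, and any tree decomposition puts a clique entirely inside one bag — forcing width ≥ 4. Hence tw(G) = 4 exactly.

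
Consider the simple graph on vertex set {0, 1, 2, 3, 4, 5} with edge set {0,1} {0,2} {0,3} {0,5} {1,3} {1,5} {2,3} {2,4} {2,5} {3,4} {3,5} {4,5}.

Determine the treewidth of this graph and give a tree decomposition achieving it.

Every bag has size at most 4, so the width is 4 − 1 = 3 and tw(G) ≤ 3. Conversely, {0, 1, 3, 5} is a clique of size 4, and the vertices of any clique must share a bag in every tree decomposition; so some bag has ≥ 4 vertices and tw(G) ≥ 3. Combining the bounds, tw(G) = 3.

Treewidth 3.
One such decomposition:
Bags: B1 = {2, 3, 4, 5}  B2 = {0, 2, 3, 5}  B3 = {0, 1, 3, 5}
Tree: B1–B2, B2–B3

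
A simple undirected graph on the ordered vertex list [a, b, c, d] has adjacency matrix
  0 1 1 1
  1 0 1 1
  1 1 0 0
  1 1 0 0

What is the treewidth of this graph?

A width-2 tree decomposition is:
Bags: B1 = {a, b, d}  B2 = {a, b, c}
Tree: B1–B2
The largest bag has 3 vertices, giving width 2; this decomposition certifies tw(G) ≤ 2. Conversely, {a, b, d} is a clique of size 3, and the vertices of any clique must share a bag in every tree decomposition; so some bag has ≥ 3 vertices and tw(G) ≥ 2. Combining the bounds, tw(G) = 2.

2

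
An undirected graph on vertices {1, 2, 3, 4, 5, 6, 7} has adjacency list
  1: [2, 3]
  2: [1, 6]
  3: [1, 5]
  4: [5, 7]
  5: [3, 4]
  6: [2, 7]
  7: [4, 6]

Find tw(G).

A width-2 tree decomposition is:
Bags: B1 = {1, 3, 5}  B2 = {1, 2, 5}  B3 = {2, 5, 6}  B4 = {5, 6, 7}  B5 = {4, 5, 7}
Tree: B1–B2, B2–B3, B3–B4, B4–B5
Each bag holds 3 vertices, so the decomposition has width 2, which upper-bounds the treewidth. For the lower bound, G contains the cycle 5–3–1–2–6–7–4–5, so G is not a forest; only forests have treewidth ≤ 1, hence tw(G) ≥ 2. Hence tw(G) = 2 exactly.

2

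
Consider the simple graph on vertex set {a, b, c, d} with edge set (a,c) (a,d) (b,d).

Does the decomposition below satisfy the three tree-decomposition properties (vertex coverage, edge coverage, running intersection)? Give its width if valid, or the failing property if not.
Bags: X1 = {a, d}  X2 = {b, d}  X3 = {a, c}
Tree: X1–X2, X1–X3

Yes; width 1.

Checking the three conditions: (i) the bags cover all of {a, b, c, d}; (ii) for each edge, some bag contains both endpoints; (iii) the bags containing any fixed vertex form a subtree. All hold, so the decomposition is valid with width 2 − 1 = 1.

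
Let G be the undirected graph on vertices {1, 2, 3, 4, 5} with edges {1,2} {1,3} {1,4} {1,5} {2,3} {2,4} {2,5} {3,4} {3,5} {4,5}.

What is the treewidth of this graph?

A width-4 tree decomposition is:
Bags: B1 = {1, 2, 3, 4, 5}
Tree: (single bag)
With just one bag of size 5, the width is 5 − 1 = 4, so tw(G) ≤ 4. For the lower bound, the 5 vertices {1, 2, 3, 4, 5} are pairwise adjacent, and any tree decomposition puts a clique entirely inside one bag — forcing width ≥ 4. The upper and lower bounds meet at 4, so that is the treewidth.

4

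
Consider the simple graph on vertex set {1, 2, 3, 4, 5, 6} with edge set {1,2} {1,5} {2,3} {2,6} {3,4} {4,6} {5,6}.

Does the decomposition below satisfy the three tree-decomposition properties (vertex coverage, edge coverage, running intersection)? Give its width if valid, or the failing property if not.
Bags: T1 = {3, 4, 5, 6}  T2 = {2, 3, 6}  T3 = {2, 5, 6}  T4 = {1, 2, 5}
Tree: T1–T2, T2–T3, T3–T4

No — bags containing vertex 5 are not connected in the tree.

A tree decomposition must satisfy three properties: every vertex lies in some bag; for every edge, both endpoints lie together in some bag; and for every vertex, the bags containing it form a connected subtree. Here bags containing vertex 5 are not connected in the tree, so the decomposition is invalid.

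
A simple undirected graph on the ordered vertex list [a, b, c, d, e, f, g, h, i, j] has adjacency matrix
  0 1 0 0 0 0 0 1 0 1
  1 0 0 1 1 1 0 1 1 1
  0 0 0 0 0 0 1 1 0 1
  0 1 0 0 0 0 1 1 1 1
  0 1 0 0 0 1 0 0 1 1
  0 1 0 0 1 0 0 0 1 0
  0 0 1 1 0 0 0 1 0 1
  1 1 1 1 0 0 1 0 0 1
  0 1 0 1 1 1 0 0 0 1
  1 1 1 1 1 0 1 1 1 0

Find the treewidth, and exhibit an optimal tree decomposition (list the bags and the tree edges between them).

Treewidth 3.
One optimal decomposition is:
Bags: B1 = {b, e, i, j}  B2 = {b, d, i, j}  B3 = {b, d, h, j}  B4 = {d, g, h, j}  B5 = {c, g, h, j}  B6 = {a, b, h, j}  B7 = {b, e, f, i}
Tree: B1–B2, B2–B3, B3–B4, B4–B5, B3–B6, B1–B7

The largest bag has 4 vertices, giving width 3; this decomposition certifies tw(G) ≤ 3. Conversely, {b, e, i, j} is a clique of size 4, and the vertices of any clique must share a bag in every tree decomposition; so some bag has ≥ 4 vertices and tw(G) ≥ 3. Hence tw(G) = 3 exactly.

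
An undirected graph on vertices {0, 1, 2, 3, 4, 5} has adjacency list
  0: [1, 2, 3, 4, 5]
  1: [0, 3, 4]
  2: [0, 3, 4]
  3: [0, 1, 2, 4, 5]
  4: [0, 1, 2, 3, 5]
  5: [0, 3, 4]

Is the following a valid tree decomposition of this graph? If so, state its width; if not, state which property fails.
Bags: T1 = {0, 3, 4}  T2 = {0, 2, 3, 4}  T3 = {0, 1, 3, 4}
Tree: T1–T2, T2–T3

A tree decomposition must satisfy three properties: every vertex lies in some bag; for every edge, both endpoints lie together in some bag; and for every vertex, the bags containing it form a connected subtree. Here vertex 5 appears in no bag, so the decomposition is invalid.

No — vertex 5 appears in no bag.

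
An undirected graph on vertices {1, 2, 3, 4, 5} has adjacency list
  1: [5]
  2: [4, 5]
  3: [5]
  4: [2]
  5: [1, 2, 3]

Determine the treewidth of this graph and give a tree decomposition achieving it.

The largest bag has 2 vertices, giving width 1; this decomposition certifies tw(G) ≤ 1. G has an edge, so its treewidth is at least 1. Combining the bounds, tw(G) = 1.

Treewidth 1.
One such decomposition:
Bags: B1 = {2, 4}  B2 = {2, 5}  B3 = {3, 5}  B4 = {1, 5}
Tree: B1–B2, B2–B3, B2–B4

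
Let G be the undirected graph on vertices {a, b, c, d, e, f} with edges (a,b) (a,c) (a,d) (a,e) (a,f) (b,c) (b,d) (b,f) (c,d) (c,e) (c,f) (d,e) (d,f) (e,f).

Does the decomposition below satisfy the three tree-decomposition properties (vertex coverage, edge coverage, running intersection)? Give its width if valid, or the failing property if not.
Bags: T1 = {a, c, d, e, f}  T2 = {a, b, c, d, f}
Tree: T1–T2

Yes; width 4.

Vertex coverage: the bags together contain {a, b, c, d, e, f}, the full vertex set. Edge coverage: each edge of G has both endpoints in at least one bag. Running intersection: for every vertex, the bags containing it form a connected subtree. All three properties hold, so this is a valid tree decomposition of width max|bag| − 1 = 4, and hence tw(G) ≤ 4.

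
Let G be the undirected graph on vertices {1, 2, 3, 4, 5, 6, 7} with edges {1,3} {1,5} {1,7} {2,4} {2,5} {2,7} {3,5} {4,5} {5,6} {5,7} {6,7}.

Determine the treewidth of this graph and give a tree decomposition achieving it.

Each bag holds 3 vertices, so the decomposition has width 2, which upper-bounds the treewidth. Conversely, {1, 3, 5} is a clique of size 3, and the vertices of any clique must share a bag in every tree decomposition; so some bag has ≥ 3 vertices and tw(G) ≥ 2. Hence tw(G) = 2 exactly.

Treewidth 2.
One such decomposition:
Bags: B1 = {1, 5, 7}  B2 = {1, 3, 5}  B3 = {2, 5, 7}  B4 = {2, 4, 5}  B5 = {5, 6, 7}
Tree: B1–B2, B1–B3, B3–B4, B1–B5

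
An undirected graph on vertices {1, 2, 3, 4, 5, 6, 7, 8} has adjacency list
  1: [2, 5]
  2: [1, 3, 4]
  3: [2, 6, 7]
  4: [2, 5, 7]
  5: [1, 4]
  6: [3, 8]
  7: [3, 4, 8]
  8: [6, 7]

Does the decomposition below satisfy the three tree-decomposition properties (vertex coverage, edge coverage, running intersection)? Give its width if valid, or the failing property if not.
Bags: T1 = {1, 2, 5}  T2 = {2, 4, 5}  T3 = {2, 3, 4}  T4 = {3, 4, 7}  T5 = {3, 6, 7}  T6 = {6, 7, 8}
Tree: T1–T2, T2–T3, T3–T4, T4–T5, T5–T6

Checking the three conditions: (i) the bags cover all of {1, 2, 3, 4, 5, 6, 7, 8}; (ii) for each edge, some bag contains both endpoints; (iii) the bags containing any fixed vertex form a subtree. All hold, so the decomposition is valid with width 3 − 1 = 2.

Yes; width 2.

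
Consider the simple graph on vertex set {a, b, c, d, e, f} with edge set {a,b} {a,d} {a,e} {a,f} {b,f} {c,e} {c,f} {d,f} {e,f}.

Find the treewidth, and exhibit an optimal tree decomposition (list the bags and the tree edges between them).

Each bag holds 3 vertices, so the decomposition has width 2, which upper-bounds the treewidth. On the other hand G contains the 3-clique {c, e, f}. A clique must lie in a single bag of any decomposition, so no decomposition can have width below 2. The upper and lower bounds meet at 2, so that is the treewidth.

Treewidth 2.
One such decomposition:
Bags: B1 = {a, e, f}  B2 = {a, b, f}  B3 = {c, e, f}  B4 = {a, d, f}
Tree: B1–B2, B1–B3, B2–B4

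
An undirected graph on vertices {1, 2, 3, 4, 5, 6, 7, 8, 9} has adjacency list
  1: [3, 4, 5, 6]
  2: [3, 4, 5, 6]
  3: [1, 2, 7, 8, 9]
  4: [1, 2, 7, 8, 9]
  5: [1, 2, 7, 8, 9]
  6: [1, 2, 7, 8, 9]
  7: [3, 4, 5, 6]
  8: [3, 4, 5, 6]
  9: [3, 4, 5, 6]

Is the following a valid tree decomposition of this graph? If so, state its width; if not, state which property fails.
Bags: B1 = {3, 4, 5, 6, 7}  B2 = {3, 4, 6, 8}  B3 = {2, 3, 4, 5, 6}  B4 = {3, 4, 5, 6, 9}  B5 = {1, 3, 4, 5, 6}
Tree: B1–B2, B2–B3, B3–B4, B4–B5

No — edge (5,8) lies in no bag.

A tree decomposition must satisfy three properties: every vertex lies in some bag; for every edge, both endpoints lie together in some bag; and for every vertex, the bags containing it form a connected subtree. Here edge (5,8) lies in no bag, so the decomposition is invalid.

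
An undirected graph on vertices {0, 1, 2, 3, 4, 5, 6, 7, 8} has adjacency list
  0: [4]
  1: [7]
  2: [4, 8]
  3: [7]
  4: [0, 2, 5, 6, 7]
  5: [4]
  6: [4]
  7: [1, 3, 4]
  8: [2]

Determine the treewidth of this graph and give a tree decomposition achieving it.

Treewidth 1.
One optimal decomposition is:
Bags: B1 = {4, 7}  B2 = {0, 4}  B3 = {3, 7}  B4 = {2, 4}  B5 = {2, 8}  B6 = {1, 7}  B7 = {4, 6}  B8 = {4, 5}
Tree: B1–B2, B1–B3, B2–B4, B4–B5, B1–B6, B2–B7, B4–B8

The largest bag has 2 vertices, giving width 1; this decomposition certifies tw(G) ≤ 1. Since G has at least one edge (e.g. 7–4), it is not an edgeless graph, so tw(G) ≥ 1. Combining the bounds, tw(G) = 1.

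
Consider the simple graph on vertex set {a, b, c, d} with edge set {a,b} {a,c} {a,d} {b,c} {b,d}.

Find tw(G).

A width-2 tree decomposition is:
Bags: B1 = {a, b, d}  B2 = {a, b, c}
Tree: B1–B2
Every bag has size at most 3, so the width is 3 − 1 = 2 and tw(G) ≤ 2. For the lower bound, the 3 vertices {a, b, d} are pairwise adjacent, and any tree decomposition puts a clique entirely inside one bag — forcing width ≥ 2. The upper and lower bounds meet at 2, so that is the treewidth.

2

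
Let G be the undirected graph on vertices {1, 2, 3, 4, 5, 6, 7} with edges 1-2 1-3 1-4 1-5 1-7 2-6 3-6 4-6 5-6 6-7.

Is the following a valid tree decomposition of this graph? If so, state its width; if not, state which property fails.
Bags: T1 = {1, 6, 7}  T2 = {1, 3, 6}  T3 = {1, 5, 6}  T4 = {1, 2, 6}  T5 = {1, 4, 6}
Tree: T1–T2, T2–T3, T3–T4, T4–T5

Vertex coverage: the bags together contain {1, 2, 3, 4, 5, 6, 7}, the full vertex set. Edge coverage: each edge of G has both endpoints in at least one bag. Running intersection: for every vertex, the bags containing it form a connected subtree. All three properties hold, so this is a valid tree decomposition of width max|bag| − 1 = 2, and hence tw(G) ≤ 2.

Yes; width 2.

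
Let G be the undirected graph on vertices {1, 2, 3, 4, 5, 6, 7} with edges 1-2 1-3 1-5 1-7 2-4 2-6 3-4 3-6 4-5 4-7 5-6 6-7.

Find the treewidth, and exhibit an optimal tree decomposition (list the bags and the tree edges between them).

The largest bag has 4 vertices, giving width 3; this decomposition certifies tw(G) ≤ 3. For the lower bound: the 4 vertex sets {2,4}, {6,7}, {1}, {3} are disjoint, each induces a connected subgraph, and every pair is joined by at least one edge of G. Contracting each set to a single vertex therefore yields K_{4} as a minor, and since treewidth is minor-monotone, tw(G) ≥ tw(K_{4}) = 3. Combining the bounds, tw(G) = 3.

Treewidth 3.
Bags: B1 = {1, 2, 4, 6}  B2 = {1, 4, 6, 7}  B3 = {1, 3, 4, 6}  B4 = {1, 4, 5, 6}
Tree: B1–B2, B2–B3, B3–B4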